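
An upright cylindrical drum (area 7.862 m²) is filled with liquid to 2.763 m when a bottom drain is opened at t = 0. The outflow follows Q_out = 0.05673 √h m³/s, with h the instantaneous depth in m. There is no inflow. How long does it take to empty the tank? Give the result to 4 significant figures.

A dh/dt = −Q_out = −0.05673 √h.
This is separable: 2 d(√h)/dt = −0.05673/A, so √h = √h₀ − (0.05673/(2A)) t.
Set h = 0: 2√h₀ = (0.05673/A) t_empty ⇒ t_empty = 2A√h₀/0.05673.
t_empty = 2·7.862·√2.763/0.05673 = 15.7240·1.66223/0.05673 = 460.724 s.

460.7 s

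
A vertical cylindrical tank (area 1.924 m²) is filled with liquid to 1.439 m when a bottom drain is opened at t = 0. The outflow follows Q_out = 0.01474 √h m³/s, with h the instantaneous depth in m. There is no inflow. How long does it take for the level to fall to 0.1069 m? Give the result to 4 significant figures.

A dh/dt = −Q_out = −0.01474 √h.
Separate and integrate: 2(√h − √h₀) = −(0.01474/A) t.
t = 2A(√h₀ − √h)/0.01474 = 2·1.924·(√1.439 − √0.1069)/0.01474
  = 3.84800 × (1.19958 − 0.326956) / 0.01474 = 227.807 s.

227.8 s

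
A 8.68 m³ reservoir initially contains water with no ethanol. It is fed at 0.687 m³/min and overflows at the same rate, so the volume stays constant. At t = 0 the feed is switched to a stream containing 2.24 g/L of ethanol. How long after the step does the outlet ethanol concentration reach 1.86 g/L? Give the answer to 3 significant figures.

22.4 min

Species balance on the tank: V dC/dt = Q(C_in − C), so τ = V/Q = 12.635 min.
C(t) = C_in + (C₀ − C_in) e^(−t/τ). Set C = 1.86 and solve for t:
e^(−t/τ) = (C − C_in)/(C₀ − C_in) = (1.86 − 2.24)/(0 − 2.24) = 0.16964
t = −τ ln(…) = 12.635 × 1.7741 = 22.415 min.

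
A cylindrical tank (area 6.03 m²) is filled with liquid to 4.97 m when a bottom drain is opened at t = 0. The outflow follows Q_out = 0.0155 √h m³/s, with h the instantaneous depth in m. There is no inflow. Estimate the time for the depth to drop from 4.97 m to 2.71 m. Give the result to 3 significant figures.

Accumulation of liquid (constant cross-section A): A dh/dt = −0.0155 √h.
Separate and integrate: 2(√h − √h₀) = −(0.0155/A) t.
t = 2A(√h₀ − √h)/0.0155 = 2·6.03·(√4.97 − √2.71)/0.0155
  = 12.060 × (2.2293 − 1.6462) / 0.0155 = 453.72 s.

454 s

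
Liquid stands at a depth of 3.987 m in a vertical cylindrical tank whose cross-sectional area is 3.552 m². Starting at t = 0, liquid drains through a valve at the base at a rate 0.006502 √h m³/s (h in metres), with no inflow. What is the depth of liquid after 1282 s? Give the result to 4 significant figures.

0.6780 m

Accumulation of liquid (constant cross-section A): A dh/dt = −0.006502 √h.
∫ h^(−1/2) dh = −(0.006502/A) ∫ dt, giving 2√h = 2√h₀ − (0.006502/A) t.
√h = √3.987 − 0.006502·1282/(2·3.552) = 1.99675 − 1.17336 = 0.823385.
h = 0.823385² = 0.677963 m.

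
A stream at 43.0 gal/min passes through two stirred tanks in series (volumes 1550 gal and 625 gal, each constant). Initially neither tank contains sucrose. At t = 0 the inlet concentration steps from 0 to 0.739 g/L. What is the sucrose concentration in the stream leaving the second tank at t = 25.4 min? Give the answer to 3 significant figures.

Species balance on tank i: dCᵢ/dt = (Cᵢ₋₁ − Cᵢ)/τᵢ with τᵢ = Vᵢ/Q.
τ₁ = 1550/43.0 = 36.047 min; τ₂ = 625/43.0 = 14.535 min.
Tank 1: C₁ = C_in(1 − e^(−t/τ₁)). Tank 2 (τ₁ ≠ τ₂): C₂ = C_in[1 − (τ₁ e^(−t/τ₁) − τ₂ e^(−t/τ₂))/(τ₁ − τ₂)].
At t = 25.4: e^(−t/τ₁) = 0.49428, e^(−t/τ₂) = 0.17421.
C₂ = 0.739·[1 − (36.047·0.49428 − 14.535·0.17421)/(21.512)] = 0.739·0.28945 = 0.21390 g/L.

0.214 g/L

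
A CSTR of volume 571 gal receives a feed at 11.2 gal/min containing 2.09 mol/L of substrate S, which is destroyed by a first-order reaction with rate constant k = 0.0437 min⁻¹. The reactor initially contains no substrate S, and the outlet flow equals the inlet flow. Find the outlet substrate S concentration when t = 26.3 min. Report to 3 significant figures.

V dC/dt = Q(C_in − C) − k V C.
This is linear with rate a = Q/V + k = 0.063315 min⁻¹.
C_ss = Q C_in/(Q + kV) = 0.64748 mol/L; C(t) = C_ss + (C₀ − C_ss) e^(−a t).
C(26.3) = 0.64748 + (-0.64748)·e^(−0.063315·26.3) = 0.64748 + (-0.64748)·0.18916 = 0.52500 mol/L.

0.525 mol/L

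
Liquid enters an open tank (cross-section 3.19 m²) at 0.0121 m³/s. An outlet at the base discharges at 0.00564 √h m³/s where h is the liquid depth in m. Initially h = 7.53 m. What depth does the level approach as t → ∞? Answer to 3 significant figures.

4.60 m

Level balance: A dh/dt = 0.0121 − 0.00564 √h. Setting dh/dt = 0:
Q_in = 0.00564 √h_ss ⇒ √h_ss = 0.0121/0.00564 = 2.1454.
h_ss = 2.1454² = 4.6027 m. (Since h₀ = 7.53 m > h_ss, the level will fall toward this value.)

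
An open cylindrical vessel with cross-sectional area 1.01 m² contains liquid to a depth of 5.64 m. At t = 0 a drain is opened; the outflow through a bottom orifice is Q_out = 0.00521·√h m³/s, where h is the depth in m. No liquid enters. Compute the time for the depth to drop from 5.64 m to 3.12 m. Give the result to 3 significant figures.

236 s

Volume balance on the tank: A dh/dt = −0.00521 √h.
Separate and integrate: 2(√h − √h₀) = −(0.00521/A) t.
t = 2A(√h₀ − √h)/0.00521 = 2·1.01·(√5.64 − √3.12)/0.00521
  = 2.0200 × (2.3749 − 1.7664) / 0.00521 = 235.93 s.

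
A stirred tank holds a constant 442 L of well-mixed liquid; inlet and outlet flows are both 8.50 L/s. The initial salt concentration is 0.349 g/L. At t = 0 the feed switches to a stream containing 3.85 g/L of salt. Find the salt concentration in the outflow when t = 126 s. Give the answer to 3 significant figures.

Mass balance on the solute (V constant): V dC/dt = Q(C_in − C).
Rewrite as dC/dt + C/τ = C_in/τ, τ = V/Q = 52.000 s.
Integrating: C(t) = C_in + (C₀ − C_in) e^(−t/τ).
C(126) = 3.85 + (0.349 − 3.85)·e^(−126/52.000) = 3.85 + (-3.5010)·0.088648 = 3.5396 g/L.

3.54 g/L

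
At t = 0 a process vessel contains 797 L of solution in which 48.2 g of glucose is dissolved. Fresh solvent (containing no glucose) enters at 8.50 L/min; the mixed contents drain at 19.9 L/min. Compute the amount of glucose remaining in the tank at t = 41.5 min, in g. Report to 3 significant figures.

10.0 g

Total volume: dV/dt = Q_in − Q_out = -11.400 L/min, so V(t) = 797 − 11.400 t and V(41.5) = 323.90 L.
No glucose enters, so dm/dt = −Q_out · (m/V).
dm/m = −Q_out dt/(V₀ − 11.400 t); integrating gives ln(m/m₀) = −(Q_out/(Q_in−Q_out)) ln(V/V₀).
m = m₀ (V₀/V)^(Q_out/(Q_in−Q_out)) = 48.2 × (797/323.90)^(-1.7456) = 10.010 g.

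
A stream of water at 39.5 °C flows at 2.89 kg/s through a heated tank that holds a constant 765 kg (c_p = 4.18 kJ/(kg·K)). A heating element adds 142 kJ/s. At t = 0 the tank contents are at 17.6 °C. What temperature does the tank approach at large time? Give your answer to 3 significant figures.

Heat balance on the well-mixed liquid: M c_p dT/dt = ṁ c_p (T_in − T) + 142.
At steady state dT/dt = 0 ⇒ T_ss = T_in + Q̇/(ṁ c_p) = 39.5 + 142/(2.89·4.18) = 51.255 °C.

51.3 °C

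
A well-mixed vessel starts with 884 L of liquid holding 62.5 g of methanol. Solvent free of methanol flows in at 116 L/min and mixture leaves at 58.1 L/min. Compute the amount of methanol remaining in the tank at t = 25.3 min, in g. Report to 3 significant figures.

23.4 g

Total volume: dV/dt = Q_in − Q_out = 57.900 L/min, so V(t) = 884 + 57.900 t and V(25.3) = 2348.9 L.
Solute balance: dm/dt = 0 − Q_out C = −Q_out m/V(t).
dm/m = −Q_out dt/(V₀ + 57.900 t); integrating gives ln(m/m₀) = −(Q_out/(Q_in−Q_out)) ln(V/V₀).
m = m₀ (V₀/V)^(Q_out/(Q_in−Q_out)) = 62.5 × (884/2348.9)^(1.0035) = 23.443 g.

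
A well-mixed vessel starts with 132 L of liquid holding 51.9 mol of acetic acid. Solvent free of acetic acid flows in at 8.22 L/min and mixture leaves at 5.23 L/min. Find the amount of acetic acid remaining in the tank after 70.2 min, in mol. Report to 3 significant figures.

9.82 mol

Total volume: dV/dt = Q_in − Q_out = 2.9900 L/min, so V(t) = 132 + 2.9900 t and V(70.2) = 341.90 L.
Solute balance: dm/dt = 0 − Q_out C = −Q_out m/V(t).
dm/m = −Q_out dt/(V₀ + 2.9900 t); integrating gives ln(m/m₀) = −(Q_out/(Q_in−Q_out)) ln(V/V₀).
m = m₀ (V₀/V)^(Q_out/(Q_in−Q_out)) = 51.9 × (132/341.90)^(1.7492) = 9.8220 mol.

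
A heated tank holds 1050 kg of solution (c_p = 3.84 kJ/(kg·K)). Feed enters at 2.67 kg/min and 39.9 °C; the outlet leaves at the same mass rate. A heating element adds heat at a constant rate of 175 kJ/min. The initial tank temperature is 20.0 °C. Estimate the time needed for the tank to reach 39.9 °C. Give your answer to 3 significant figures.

304 min

M c_p dT/dt = ṁ c_p (T_in − T) + Q̇.
τ = M/ṁ = 393.26 min; T_ss = T_in + Q̇/(ṁ c_p) = 56.969 °C.
T(t) = T_ss + (T₀ − T_ss) e^(−t/τ). Set T = 39.9:
e^(−t/τ) = (39.9 − 56.969)/(20.0 − 56.969) = 0.46170
t = −393.26 · ln(0.46170) = 303.92 min.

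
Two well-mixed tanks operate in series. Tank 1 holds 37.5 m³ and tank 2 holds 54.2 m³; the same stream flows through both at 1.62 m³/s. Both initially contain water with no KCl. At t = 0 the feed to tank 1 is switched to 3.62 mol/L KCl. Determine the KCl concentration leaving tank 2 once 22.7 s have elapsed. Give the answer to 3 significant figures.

0.708 mol/L

Each tank obeys Vᵢ dCᵢ/dt = Q(Cᵢ₋₁ − Cᵢ), so τᵢ = Vᵢ/Q.
τ₁ = 37.5/1.62 = 23.148 s; τ₂ = 54.2/1.62 = 33.457 s.
Solving the cascade with C₁(0)=C₂(0)=0 gives C₂(t) = C_in[1 − (τ₁ e^(−t/τ₁) − τ₂ e^(−t/τ₂))/(τ₁ − τ₂)].
At t = 22.7: e^(−t/τ₁) = 0.37507, e^(−t/τ₂) = 0.50738.
C₂ = 3.62·[1 − (23.148·0.37507 − 33.457·0.50738)/(-10.309)] = 3.62·0.19551 = 0.70773 mol/L.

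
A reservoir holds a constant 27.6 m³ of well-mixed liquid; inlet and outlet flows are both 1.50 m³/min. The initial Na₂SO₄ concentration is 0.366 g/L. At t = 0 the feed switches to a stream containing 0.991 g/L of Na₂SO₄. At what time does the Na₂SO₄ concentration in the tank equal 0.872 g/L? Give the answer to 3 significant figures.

Species balance: V dC/dt = Q(C_in − C) ⇒ τ = V/Q = 18.400 min.
C(t) = C_in + (C₀ − C_in) e^(−t/τ). Set C = 0.872 and solve for t:
e^(−t/τ) = (C − C_in)/(C₀ − C_in) = (0.872 − 0.991)/(0.366 − 0.991) = 0.19040
t = −τ ln(…) = 18.400 × 1.6586 = 30.519 min.

30.5 min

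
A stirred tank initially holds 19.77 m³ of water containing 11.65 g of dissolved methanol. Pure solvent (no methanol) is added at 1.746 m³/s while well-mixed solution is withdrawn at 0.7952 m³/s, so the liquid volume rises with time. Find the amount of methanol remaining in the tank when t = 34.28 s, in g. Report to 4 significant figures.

5.159 g

Let m(t) be the amount of methanol. Volume: V(t) = V₀ + (Q_in − Q_out) t = 19.77 + 0.950800 t; V(34.28) = 52.3634 m³.
Solute balance: dm/dt = 0 − Q_out C = −Q_out m/V(t).
dm/m = −Q_out dt/(V₀ + 0.950800 t); integrating gives ln(m/m₀) = −(Q_out/(Q_in−Q_out)) ln(V/V₀).
m = m₀ (V₀/V)^(Q_out/(Q_in−Q_out)) = 11.65 × (19.77/52.3634)^(0.836348) = 5.15861 g.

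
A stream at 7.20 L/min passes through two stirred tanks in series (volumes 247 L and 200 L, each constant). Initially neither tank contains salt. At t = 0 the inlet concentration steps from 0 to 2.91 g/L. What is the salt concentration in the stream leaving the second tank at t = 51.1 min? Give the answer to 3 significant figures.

1.43 g/L

Each tank obeys Vᵢ dCᵢ/dt = Q(Cᵢ₋₁ − Cᵢ), so τᵢ = Vᵢ/Q.
τ₁ = 247/7.20 = 34.306 min; τ₂ = 200/7.20 = 27.778 min.
Solving the cascade with C₁(0)=C₂(0)=0 gives C₂(t) = C_in[1 − (τ₁ e^(−t/τ₁) − τ₂ e^(−t/τ₂))/(τ₁ − τ₂)].
At t = 51.1: e^(−t/τ₁) = 0.22547, e^(−t/τ₂) = 0.15888.
C₂ = 2.91·[1 − (34.306·0.22547 − 27.778·0.15888)/(6.5278)] = 2.91·0.49116 = 1.4293 g/L.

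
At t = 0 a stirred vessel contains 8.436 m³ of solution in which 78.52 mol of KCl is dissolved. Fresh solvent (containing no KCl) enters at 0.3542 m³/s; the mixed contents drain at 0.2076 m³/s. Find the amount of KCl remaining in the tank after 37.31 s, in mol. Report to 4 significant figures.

38.69 mol

Total volume: dV/dt = Q_in − Q_out = 0.146600 m³/s, so V(t) = 8.436 + 0.146600 t and V(37.31) = 13.9056 m³.
No KCl enters, so dm/dt = −Q_out · (m/V).
Separate: dm/m = −Q_out dt/V(t) ⇒ ln(m/m₀) = −(Q_out/(Q_in−Q_out)) ln(V/V₀).
m = m₀ (V₀/V)^(Q_out/(Q_in−Q_out)) = 78.52 × (8.436/13.9056)^(1.41610) = 38.6910 mol.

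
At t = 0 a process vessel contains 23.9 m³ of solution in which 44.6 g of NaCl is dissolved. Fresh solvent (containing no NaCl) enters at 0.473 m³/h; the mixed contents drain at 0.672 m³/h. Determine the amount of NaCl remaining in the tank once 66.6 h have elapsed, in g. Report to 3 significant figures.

Let m(t) be the amount of NaCl. Volume: V(t) = V₀ + (Q_in − Q_out) t = 23.9 − 0.19900 t; V(66.6) = 10.647 m³.
No NaCl enters, so dm/dt = −Q_out · (m/V).
dm/m = −Q_out dt/(V₀ − 0.19900 t); integrating gives ln(m/m₀) = −(Q_out/(Q_in−Q_out)) ln(V/V₀).
m = m₀ (V₀/V)^(Q_out/(Q_in−Q_out)) = 44.6 × (23.9/10.647)^(-3.3769) = 2.9068 g.

2.91 g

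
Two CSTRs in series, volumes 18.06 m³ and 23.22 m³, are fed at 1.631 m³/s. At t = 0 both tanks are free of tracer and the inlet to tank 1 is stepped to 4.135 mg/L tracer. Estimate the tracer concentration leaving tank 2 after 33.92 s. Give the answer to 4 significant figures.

3.094 mg/L

Species balance on tank i: dCᵢ/dt = (Cᵢ₋₁ − Cᵢ)/τᵢ with τᵢ = Vᵢ/Q.
τ₁ = 18.06/1.631 = 11.0730 s; τ₂ = 23.22/1.631 = 14.2367 s.
Solving the cascade with C₁(0)=C₂(0)=0 gives C₂(t) = C_in[1 − (τ₁ e^(−t/τ₁) − τ₂ e^(−t/τ₂))/(τ₁ − τ₂)].
At t = 33.92: e^(−t/τ₁) = 0.0467324, e^(−t/τ₂) = 0.0923121.
C₂ = 4.135·[1 − (11.0730·0.0467324 − 14.2367·0.0923121)/(-3.16370)] = 4.135·0.748159 = 3.09364 mg/L.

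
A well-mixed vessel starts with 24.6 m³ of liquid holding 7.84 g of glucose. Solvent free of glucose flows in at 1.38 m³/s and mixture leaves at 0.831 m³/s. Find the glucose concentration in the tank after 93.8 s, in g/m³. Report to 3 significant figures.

0.0186 g/m³

Let m(t) be the amount of glucose. Volume: V(t) = V₀ + (Q_in − Q_out) t = 24.6 + 0.54900 t; V(93.8) = 76.096 m³.
No glucose enters, so dm/dt = −Q_out · (m/V).
Separate: dm/m = −Q_out dt/V(t) ⇒ ln(m/m₀) = −(Q_out/(Q_in−Q_out)) ln(V/V₀).
m = m₀ (V₀/V)^(Q_out/(Q_in−Q_out)) = 7.84 × (24.6/76.096)^(1.5137) = 1.4190 g.
C = m/V = 1.4190/76.096 = 0.018647 g/m³.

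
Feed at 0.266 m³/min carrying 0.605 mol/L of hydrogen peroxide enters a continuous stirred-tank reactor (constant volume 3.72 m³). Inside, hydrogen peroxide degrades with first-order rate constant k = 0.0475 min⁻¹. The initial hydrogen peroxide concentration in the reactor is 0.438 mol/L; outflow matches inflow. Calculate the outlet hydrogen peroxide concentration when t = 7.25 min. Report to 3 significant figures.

0.395 mol/L

V dC/dt = Q(C_in − C) − k V C.
dC/dt = (Q/V) C_in − (Q/V + k) C; effective rate a = Q/V + k = 0.071505 + 0.0475 = 0.11901 min⁻¹.
C_ss = Q C_in/(Q + kV) = 0.36352 mol/L; C(t) = C_ss + (C₀ − C_ss) e^(−a t).
C(7.25) = 0.36352 + (0.074481)·e^(−0.11901·7.25) = 0.36352 + (0.074481)·0.42198 = 0.39495 mol/L.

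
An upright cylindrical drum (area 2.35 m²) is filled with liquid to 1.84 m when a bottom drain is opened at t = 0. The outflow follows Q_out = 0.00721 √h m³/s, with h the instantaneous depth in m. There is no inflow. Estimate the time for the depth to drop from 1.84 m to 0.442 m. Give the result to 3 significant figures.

451 s

With no inflow, A dh/dt = −0.00721 √h.
Separate and integrate: 2(√h − √h₀) = −(0.00721/A) t.
t = 2A(√h₀ − √h)/0.00721 = 2·2.35·(√1.84 − √0.442)/0.00721
  = 4.7000 × (1.3565 − 0.66483) / 0.00721 = 450.86 s.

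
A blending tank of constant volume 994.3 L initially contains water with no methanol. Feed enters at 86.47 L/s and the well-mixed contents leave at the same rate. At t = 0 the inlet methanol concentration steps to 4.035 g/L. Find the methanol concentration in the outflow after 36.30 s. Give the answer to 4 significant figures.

3.863 g/L

Species balance on the tank: V dC/dt = Q(C_in − C).
So dC/dt = (C_in − C)/τ with τ = V/Q = 994.3/86.47 = 11.4988 s.
Integrating: C(t) = C_in + (C₀ − C_in) e^(−t/τ).
C(36.30) = 4.035 + (0 − 4.035)·e^(−36.30/11.4988) = 4.035 + (-4.03500)·0.0425594 = 3.86327 g/L.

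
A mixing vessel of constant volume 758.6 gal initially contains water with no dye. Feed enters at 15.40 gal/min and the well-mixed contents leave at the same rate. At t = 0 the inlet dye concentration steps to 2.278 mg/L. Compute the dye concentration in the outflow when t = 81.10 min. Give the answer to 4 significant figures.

1.839 mg/L

Unsteady species balance (constant V, well mixed): V dC/dt = Q(C_in − C).
Rewrite as dC/dt + C/τ = C_in/τ, τ = V/Q = 49.2597 min.
Integrating: C(t) = C_in + (C₀ − C_in) e^(−t/τ).
C(81.10) = 2.278 + (0 − 2.278)·e^(−81.10/49.2597) = 2.278 + (-2.27800)·0.192747 = 1.83892 mg/L.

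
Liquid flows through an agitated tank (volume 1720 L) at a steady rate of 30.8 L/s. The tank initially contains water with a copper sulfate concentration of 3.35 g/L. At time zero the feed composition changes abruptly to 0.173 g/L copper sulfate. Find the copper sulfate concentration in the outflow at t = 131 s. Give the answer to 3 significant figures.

0.477 g/L

Mass balance on the solute (V constant): V dC/dt = Q(C_in − C).
So dC/dt = (C_in − C)/τ with τ = V/Q = 1720/30.8 = 55.844 s.
This is linear first-order; C(t) = C_in + (C₀ − C_in) e^(−t/τ).
C(131) = 0.173 + (3.35 − 0.173)·e^(−131/55.844) = 0.173 + (3.1770)·0.095769 = 0.47726 g/L.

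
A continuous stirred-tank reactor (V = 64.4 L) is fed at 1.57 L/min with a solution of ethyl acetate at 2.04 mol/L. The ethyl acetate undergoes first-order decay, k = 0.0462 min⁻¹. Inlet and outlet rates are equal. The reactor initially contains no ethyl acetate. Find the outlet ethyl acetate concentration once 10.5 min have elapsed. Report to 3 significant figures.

V dC/dt = Q(C_in − C) − k V C.
This is linear with rate a = Q/V + k = 0.070579 min⁻¹.
C_ss = Q C_in/(Q + kV) = 0.70464 mol/L; C(t) = C_ss + (C₀ − C_ss) e^(−a t).
C(10.5) = 0.70464 + (-0.70464)·e^(−0.070579·10.5) = 0.70464 + (-0.70464)·0.47660 = 0.36881 mol/L.

0.369 mol/L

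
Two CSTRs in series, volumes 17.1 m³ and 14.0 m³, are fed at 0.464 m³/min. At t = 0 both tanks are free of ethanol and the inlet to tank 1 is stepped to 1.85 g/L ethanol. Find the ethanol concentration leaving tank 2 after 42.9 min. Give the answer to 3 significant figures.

Time constants: τᵢ = Vᵢ/Q for each well-mixed tank.
τ₁ = 17.1/0.464 = 36.853 min; τ₂ = 14.0/0.464 = 30.172 min.
Solving the cascade with C₁(0)=C₂(0)=0 gives C₂(t) = C_in[1 − (τ₁ e^(−t/τ₁) − τ₂ e^(−t/τ₂))/(τ₁ − τ₂)].
At t = 42.9: e^(−t/τ₁) = 0.31221, e^(−t/τ₂) = 0.24127.
C₂ = 1.85·[1 − (36.853·0.31221 − 30.172·0.24127)/(6.6810)] = 1.85·0.36741 = 0.67971 g/L.

0.680 g/L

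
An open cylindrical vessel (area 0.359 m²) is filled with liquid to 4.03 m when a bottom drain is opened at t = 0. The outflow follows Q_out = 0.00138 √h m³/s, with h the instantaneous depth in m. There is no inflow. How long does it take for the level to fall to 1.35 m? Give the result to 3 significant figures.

440 s

With no inflow, A dh/dt = −0.00138 √h.
Separate and integrate: 2(√h − √h₀) = −(0.00138/A) t.
t = 2A(√h₀ − √h)/0.00138 = 2·0.359·(√4.03 − √1.35)/0.00138
  = 0.71800 × (2.0075 − 1.1619) / 0.00138 = 439.95 s.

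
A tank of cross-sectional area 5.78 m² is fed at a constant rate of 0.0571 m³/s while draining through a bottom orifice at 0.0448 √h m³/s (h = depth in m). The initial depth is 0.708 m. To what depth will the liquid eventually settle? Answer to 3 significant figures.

Level balance: A dh/dt = 0.0571 − 0.0448 √h. Setting dh/dt = 0:
Q_in = 0.0448 √h_ss ⇒ √h_ss = 0.0571/0.0448 = 1.2746.
h_ss = 1.2746² = 1.6245 m. (Since h₀ = 0.708 m < h_ss, the level will rise toward this value.)

1.62 m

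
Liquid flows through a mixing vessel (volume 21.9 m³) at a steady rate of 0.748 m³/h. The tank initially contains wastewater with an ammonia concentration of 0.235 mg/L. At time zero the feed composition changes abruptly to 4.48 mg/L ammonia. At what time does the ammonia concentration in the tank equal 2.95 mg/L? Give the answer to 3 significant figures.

29.9 h

Transient balance on the dissolved component: V dC/dt = Q(C_in − C), so τ = V/Q = 29.278 h.
C(t) = C_in + (C₀ − C_in) e^(−t/τ). Set C = 2.95 and solve for t:
e^(−t/τ) = (C − C_in)/(C₀ − C_in) = (2.95 − 4.48)/(0.235 − 4.48) = 0.36042
t = −τ ln(…) = 29.278 × 1.0205 = 29.878 h.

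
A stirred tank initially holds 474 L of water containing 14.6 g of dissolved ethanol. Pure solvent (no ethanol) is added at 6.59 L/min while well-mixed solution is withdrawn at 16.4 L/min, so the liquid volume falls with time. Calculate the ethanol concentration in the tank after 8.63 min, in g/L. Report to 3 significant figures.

0.0270 g/L

Let m(t) be the amount of ethanol. Volume: V(t) = V₀ + (Q_in − Q_out) t = 474 − 9.8100 t; V(8.63) = 389.34 L.
No ethanol enters, so dm/dt = −Q_out · (m/V).
Separate: dm/m = −Q_out dt/V(t) ⇒ ln(m/m₀) = −(Q_out/(Q_in−Q_out)) ln(V/V₀).
m = m₀ (V₀/V)^(Q_out/(Q_in−Q_out)) = 14.6 × (474/389.34)^(-1.6718) = 10.508 g.
C = m/V = 10.508/389.34 = 0.026988 g/L.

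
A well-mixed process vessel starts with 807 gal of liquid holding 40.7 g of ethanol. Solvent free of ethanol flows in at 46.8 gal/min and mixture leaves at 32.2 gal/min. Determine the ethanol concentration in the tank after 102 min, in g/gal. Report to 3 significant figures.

0.00177 g/gal

Total volume: dV/dt = Q_in − Q_out = 14.600 gal/min, so V(t) = 807 + 14.600 t and V(102) = 2296.2 gal.
Solute balance: dm/dt = 0 − Q_out C = −Q_out m/V(t).
dm/m = −Q_out dt/(V₀ + 14.600 t); integrating gives ln(m/m₀) = −(Q_out/(Q_in−Q_out)) ln(V/V₀).
m = m₀ (V₀/V)^(Q_out/(Q_in−Q_out)) = 40.7 × (807/2296.2)^(2.2055) = 4.0551 g.
C = m/V = 4.0551/2296.2 = 0.0017660 g/gal.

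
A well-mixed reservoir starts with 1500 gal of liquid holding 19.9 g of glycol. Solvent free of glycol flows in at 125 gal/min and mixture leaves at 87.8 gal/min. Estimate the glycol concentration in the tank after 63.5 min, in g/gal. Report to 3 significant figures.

0.000553 g/gal

Total volume: dV/dt = Q_in − Q_out = 37.200 gal/min, so V(t) = 1500 + 37.200 t and V(63.5) = 3862.2 gal.
Solute balance: dm/dt = 0 − Q_out C = −Q_out m/V(t).
dm/m = −Q_out dt/(V₀ + 37.200 t); integrating gives ln(m/m₀) = −(Q_out/(Q_in−Q_out)) ln(V/V₀).
m = m₀ (V₀/V)^(Q_out/(Q_in−Q_out)) = 19.9 × (1500/3862.2)^(2.3602) = 2.1351 g.
C = m/V = 2.1351/3862.2 = 0.00055281 g/gal.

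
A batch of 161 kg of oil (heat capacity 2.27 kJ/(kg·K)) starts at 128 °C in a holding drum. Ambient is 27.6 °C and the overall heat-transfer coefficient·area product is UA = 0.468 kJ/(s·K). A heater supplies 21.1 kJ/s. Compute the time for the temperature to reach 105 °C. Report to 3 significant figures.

420 s

Lumped-capacitance energy balance: M c_p dT/dt = UA(T_amb − T) + Q̇.
τ = M c_p/UA = 780.92 s; T_ss = T_amb + Q̇/UA = 27.6 + 21.1/0.468 = 72.685 °C.
T(t) = T_ss + (T₀ − T_ss)e^(−t/τ); set T = 105:
t = −τ ln[(T − T_ss)/(T₀ − T_ss)] = −780.92 · ln(0.58420) = 419.76 s.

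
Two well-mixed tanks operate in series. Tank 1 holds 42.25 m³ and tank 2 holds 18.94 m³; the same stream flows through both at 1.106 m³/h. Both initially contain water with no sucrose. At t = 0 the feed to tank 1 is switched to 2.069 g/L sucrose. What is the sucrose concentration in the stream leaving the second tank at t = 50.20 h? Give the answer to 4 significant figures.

Species balance on tank i: dCᵢ/dt = (Cᵢ₋₁ − Cᵢ)/τᵢ with τᵢ = Vᵢ/Q.
τ₁ = 42.25/1.106 = 38.2007 h; τ₂ = 18.94/1.106 = 17.1248 h.
Solving the cascade with C₁(0)=C₂(0)=0 gives C₂(t) = C_in[1 − (τ₁ e^(−t/τ₁) − τ₂ e^(−t/τ₂))/(τ₁ − τ₂)].
At t = 50.20: e^(−t/τ₁) = 0.268713, e^(−t/τ₂) = 0.0533210.
C₂ = 2.069·[1 − (38.2007·0.268713 − 17.1248·0.0533210)/(21.0759)] = 2.069·0.556275 = 1.15093 g/L.

1.151 g/L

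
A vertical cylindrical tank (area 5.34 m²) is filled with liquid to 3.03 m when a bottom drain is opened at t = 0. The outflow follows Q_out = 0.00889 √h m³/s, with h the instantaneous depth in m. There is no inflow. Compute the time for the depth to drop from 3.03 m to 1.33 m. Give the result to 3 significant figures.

706 s

A dh/dt = −Q_out = −0.00889 √h.
Separate and integrate: 2(√h − √h₀) = −(0.00889/A) t.
t = 2A(√h₀ − √h)/0.00889 = 2·5.34·(√3.03 − √1.33)/0.00889
  = 10.680 × (1.7407 − 1.1533) / 0.00889 = 705.71 s.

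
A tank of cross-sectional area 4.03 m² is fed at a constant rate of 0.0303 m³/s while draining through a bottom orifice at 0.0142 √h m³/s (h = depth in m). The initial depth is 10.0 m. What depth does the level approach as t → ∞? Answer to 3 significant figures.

4.55 m

Mass balance (ρ constant): A dh/dt = Q_in − 0.0142 √h. At steady state dh/dt = 0:
Q_in = 0.0142 √h_ss ⇒ √h_ss = 0.0303/0.0142 = 2.1338.
h_ss = 2.1338² = 4.5531 m. (Since h₀ = 10.0 m > h_ss, the level will fall toward this value.)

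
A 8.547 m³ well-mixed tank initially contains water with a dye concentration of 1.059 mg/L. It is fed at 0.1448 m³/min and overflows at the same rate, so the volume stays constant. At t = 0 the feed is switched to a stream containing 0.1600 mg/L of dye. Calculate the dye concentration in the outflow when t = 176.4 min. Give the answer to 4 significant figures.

0.2053 mg/L

Unsteady species balance (constant V, well mixed): V dC/dt = Q(C_in − C).
So dC/dt = (C_in − C)/τ with τ = V/Q = 8.547/0.1448 = 59.0262 min.
Solution: C(t) = C_in + (C₀ − C_in) e^(−t/τ).
C(176.4) = 0.1600 + (1.059 − 0.1600)·e^(−176.4/59.0262) = 0.1600 + (0.899000)·0.0503629 = 0.205276 mg/L.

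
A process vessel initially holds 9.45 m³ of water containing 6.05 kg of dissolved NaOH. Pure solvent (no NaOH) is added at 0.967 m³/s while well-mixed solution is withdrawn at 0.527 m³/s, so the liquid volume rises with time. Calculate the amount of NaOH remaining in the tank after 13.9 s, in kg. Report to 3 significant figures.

3.33 kg

Let m(t) be the amount of NaOH. Volume: V(t) = V₀ + (Q_in − Q_out) t = 9.45 + 0.44000 t; V(13.9) = 15.566 m³.
Species balance (pure solvent in): dm/dt = −Q_out · m/V(t).
Separate: dm/m = −Q_out dt/V(t) ⇒ ln(m/m₀) = −(Q_out/(Q_in−Q_out)) ln(V/V₀).
m = m₀ (V₀/V)^(Q_out/(Q_in−Q_out)) = 6.05 × (9.45/15.566)^(1.1977) = 3.3278 kg.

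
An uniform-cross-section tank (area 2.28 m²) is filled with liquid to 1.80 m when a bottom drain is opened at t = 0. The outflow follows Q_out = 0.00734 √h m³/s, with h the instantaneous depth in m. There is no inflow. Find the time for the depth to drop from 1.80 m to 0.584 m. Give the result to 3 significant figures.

A dh/dt = −Q_out = −0.00734 √h.
This is separable: 2 d(√h)/dt = −0.00734/A, so √h = √h₀ − (0.00734/(2A)) t.
t = 2A(√h₀ − √h)/0.00734 = 2·2.28·(√1.80 − √0.584)/0.00734
  = 4.5600 × (1.3416 − 0.76420) / 0.00734 = 358.74 s.

359 s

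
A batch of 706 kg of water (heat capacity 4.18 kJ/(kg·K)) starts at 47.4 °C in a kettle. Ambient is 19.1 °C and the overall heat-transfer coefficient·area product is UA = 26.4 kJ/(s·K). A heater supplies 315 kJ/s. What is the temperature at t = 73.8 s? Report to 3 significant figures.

Lumped-capacitance energy balance: M c_p dT/dt = UA(T_amb − T) + Q̇.
dT/dt = (T_ss − T)/τ with T_ss = T_amb + Q̇/UA = 19.1 + 315/26.4 = 31.032 °C, τ = M c_p/UA = 706·4.18/26.4 = 111.78 s.
Solution: T(t) = T_ss + (T₀ − T_ss) e^(−t/τ).
T(73.8) = 31.032 + (16.368)·0.51675 = 39.490 °C.

39.5 °C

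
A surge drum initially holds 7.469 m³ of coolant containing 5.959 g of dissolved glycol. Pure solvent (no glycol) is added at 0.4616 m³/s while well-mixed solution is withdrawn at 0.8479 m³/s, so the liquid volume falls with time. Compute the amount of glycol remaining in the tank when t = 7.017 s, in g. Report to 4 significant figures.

2.215 g

Let m(t) be the amount of glycol. Volume: V(t) = V₀ + (Q_in − Q_out) t = 7.469 − 0.386300 t; V(7.017) = 4.75833 m³.
No glycol enters, so dm/dt = −Q_out · (m/V).
dm/m = −Q_out dt/(V₀ − 0.386300 t); integrating gives ln(m/m₀) = −(Q_out/(Q_in−Q_out)) ln(V/V₀).
m = m₀ (V₀/V)^(Q_out/(Q_in−Q_out)) = 5.959 × (7.469/4.75833)^(-2.19493) = 2.21508 g.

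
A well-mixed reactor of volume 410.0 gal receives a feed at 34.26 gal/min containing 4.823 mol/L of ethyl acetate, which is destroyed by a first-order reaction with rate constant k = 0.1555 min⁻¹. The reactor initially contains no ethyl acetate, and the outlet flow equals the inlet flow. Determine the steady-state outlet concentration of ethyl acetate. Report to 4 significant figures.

1.686 mol/L

V dC/dt = Q(C_in − C) − k V C.
At steady state: 0 = Q C_in − (Q + kV) C_ss, so C_ss = Q C_in/(Q + kV).
C_ss = 34.26·4.823/(34.26 + 0.1555·410.0) = 165.236/98.0150 = 1.68582 mol/L.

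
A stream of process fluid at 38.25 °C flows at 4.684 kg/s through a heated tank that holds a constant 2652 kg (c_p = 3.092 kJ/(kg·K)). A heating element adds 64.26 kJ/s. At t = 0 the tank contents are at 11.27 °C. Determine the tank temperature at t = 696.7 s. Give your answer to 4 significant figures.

Heat balance on the well-mixed liquid: M c_p dT/dt = ṁ c_p (T_in − T) + 64.26.
Rearrange: dT/dt = (T_ss − T)/τ with τ = M/ṁ = 566.183 s and T_ss = T_in + Q̇/(ṁ c_p) = 42.6869 °C.
T approaches T_ss exponentially: T(t) = T_ss + (T₀ − T_ss) e^(−t/τ).
T(696.7) = 42.6869 + (-31.4169)·e^(−696.7/566.183) = 42.6869 + (-31.4169)·0.292140 = 33.5088 °C.

33.51 °C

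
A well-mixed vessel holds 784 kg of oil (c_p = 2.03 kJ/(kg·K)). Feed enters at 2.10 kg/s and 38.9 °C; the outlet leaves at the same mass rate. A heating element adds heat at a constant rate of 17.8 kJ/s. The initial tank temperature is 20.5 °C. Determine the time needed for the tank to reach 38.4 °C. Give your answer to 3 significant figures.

Heat balance on the well-mixed liquid: M c_p dT/dt = ṁ c_p (T_in − T) + 17.8.
τ = M/ṁ = 373.33 s; T_ss = T_in + Q̇/(ṁ c_p) = 43.075 °C.
T(t) = T_ss + (T₀ − T_ss) e^(−t/τ). Set T = 38.4:
e^(−t/τ) = (38.4 − 43.075)/(20.5 − 43.075) = 0.20710
t = −373.33 · ln(0.20710) = 587.83 s.

588 s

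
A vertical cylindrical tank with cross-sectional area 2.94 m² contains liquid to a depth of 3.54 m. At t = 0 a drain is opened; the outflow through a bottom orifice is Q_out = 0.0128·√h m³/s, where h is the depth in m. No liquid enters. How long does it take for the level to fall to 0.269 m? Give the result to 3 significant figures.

626 s

A dh/dt = −Q_out = −0.0128 √h.
∫ h^(−1/2) dh = −(0.0128/A) ∫ dt, giving 2√h = 2√h₀ − (0.0128/A) t.
t = 2A(√h₀ − √h)/0.0128 = 2·2.94·(√3.54 − √0.269)/0.0128
  = 5.8800 × (1.8815 − 0.51865) / 0.0128 = 626.05 s.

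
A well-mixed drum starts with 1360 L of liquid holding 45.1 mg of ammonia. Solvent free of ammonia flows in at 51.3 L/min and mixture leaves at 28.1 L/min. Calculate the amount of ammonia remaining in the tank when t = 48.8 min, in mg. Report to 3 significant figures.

21.7 mg

Let m(t) be the amount of ammonia. Volume: V(t) = V₀ + (Q_in − Q_out) t = 1360 + 23.200 t; V(48.8) = 2492.2 L.
Species balance (pure solvent in): dm/dt = −Q_out · m/V(t).
dm/m = −Q_out dt/(V₀ + 23.200 t); integrating gives ln(m/m₀) = −(Q_out/(Q_in−Q_out)) ln(V/V₀).
m = m₀ (V₀/V)^(Q_out/(Q_in−Q_out)) = 45.1 × (1360/2492.2)^(1.2112) = 21.656 mg.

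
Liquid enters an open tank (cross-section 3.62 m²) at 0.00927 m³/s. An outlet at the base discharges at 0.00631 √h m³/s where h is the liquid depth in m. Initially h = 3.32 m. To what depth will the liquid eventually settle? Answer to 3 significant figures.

2.16 m

Mass balance (ρ constant): A dh/dt = Q_in − 0.00631 √h. At steady state dh/dt = 0:
Q_in = 0.00631 √h_ss ⇒ √h_ss = 0.00927/0.00631 = 1.4691.
h_ss = 1.4691² = 2.1582 m. (Since h₀ = 3.32 m > h_ss, the level will fall toward this value.)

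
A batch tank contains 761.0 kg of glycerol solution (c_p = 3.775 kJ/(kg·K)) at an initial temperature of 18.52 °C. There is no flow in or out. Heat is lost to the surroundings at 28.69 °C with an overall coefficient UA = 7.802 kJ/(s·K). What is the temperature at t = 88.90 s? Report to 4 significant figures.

Lumped-capacitance energy balance: M c_p dT/dt = UA(T_amb − T).
dT/dt = (T_ss − T)/τ with T_ss = T_amb = 28.6900 °C, τ = M c_p/UA = 761.0·3.775/7.802 = 368.210 s.
T approaches T_ss exponentially: T(t) = T_ss + (T₀ − T_ss) e^(−t/τ).
T(88.90) = 28.6900 + (-10.1700)·0.785497 = 20.7015 °C.

20.70 °C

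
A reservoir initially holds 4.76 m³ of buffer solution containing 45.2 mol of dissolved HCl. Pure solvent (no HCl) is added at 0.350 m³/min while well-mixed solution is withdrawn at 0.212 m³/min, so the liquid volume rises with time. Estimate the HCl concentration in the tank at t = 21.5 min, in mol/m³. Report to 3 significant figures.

Total volume: dV/dt = Q_in − Q_out = 0.13800 m³/min, so V(t) = 4.76 + 0.13800 t and V(21.5) = 7.7270 m³.
Solute balance: dm/dt = 0 − Q_out C = −Q_out m/V(t).
Separate: dm/m = −Q_out dt/V(t) ⇒ ln(m/m₀) = −(Q_out/(Q_in−Q_out)) ln(V/V₀).
m = m₀ (V₀/V)^(Q_out/(Q_in−Q_out)) = 45.2 × (4.76/7.7270)^(1.5362) = 21.474 mol.
C = m/V = 21.474/7.7270 = 2.7791 mol/m³.

2.78 mol/m³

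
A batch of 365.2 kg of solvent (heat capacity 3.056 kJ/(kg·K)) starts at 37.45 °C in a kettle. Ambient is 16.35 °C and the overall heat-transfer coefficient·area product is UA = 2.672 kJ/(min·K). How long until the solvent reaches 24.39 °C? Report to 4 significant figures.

403.0 min

Lumped-capacitance energy balance: M c_p dT/dt = UA(T_amb − T).
τ = M c_p/UA = 417.684 min; T_ss = T_amb = 16.3500 °C.
T(t) = T_ss + (T₀ − T_ss)e^(−t/τ); set T = 24.39:
t = −τ ln[(T − T_ss)/(T₀ − T_ss)] = −417.684 · ln(0.381043) = 403.000 min.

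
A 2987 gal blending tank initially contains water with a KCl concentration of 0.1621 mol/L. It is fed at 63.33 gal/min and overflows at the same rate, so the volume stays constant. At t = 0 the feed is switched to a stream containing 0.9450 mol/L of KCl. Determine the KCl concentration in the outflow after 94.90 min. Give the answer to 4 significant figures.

0.8403 mol/L

Unsteady species balance (constant V, well mixed): V dC/dt = Q(C_in − C).
Time constant τ = V/Q = 2987/63.33 = 47.1656 min.
C approaches C_in exponentially: C(t) = C_in + (C₀ − C_in) e^(−t/τ).
C(94.90) = 0.9450 + (0.1621 − 0.9450)·e^(−94.90/47.1656) = 0.9450 + (-0.782900)·0.133713 = 0.840316 mol/L.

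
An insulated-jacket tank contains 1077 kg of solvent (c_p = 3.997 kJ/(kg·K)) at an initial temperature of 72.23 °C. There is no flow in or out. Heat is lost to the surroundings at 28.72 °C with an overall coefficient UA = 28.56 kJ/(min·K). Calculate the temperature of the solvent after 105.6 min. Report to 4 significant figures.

50.31 °C

M c_p dT/dt = −UA(T − T_amb).
dT/dt = (T_ss − T)/τ with T_ss = T_amb = 28.7200 °C, τ = M c_p/UA = 1077·3.997/28.56 = 150.727 min.
This is linear first-order; T(t) = T_ss + (T₀ − T_ss) e^(−t/τ).
T(105.6) = 28.7200 + (43.5100)·0.496286 = 50.3134 °C.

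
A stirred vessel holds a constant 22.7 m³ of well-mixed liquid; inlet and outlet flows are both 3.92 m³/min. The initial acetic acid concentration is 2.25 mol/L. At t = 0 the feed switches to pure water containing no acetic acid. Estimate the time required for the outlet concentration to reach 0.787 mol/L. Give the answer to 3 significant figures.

Accumulation = in − out for the solute gives V dC/dt = Q(C_in − C), so τ = V/Q = 5.7908 min.
C(t) = C_in + (C₀ − C_in) e^(−t/τ). Set C = 0.787 and solve for t:
e^(−t/τ) = (C − C_in)/(C₀ − C_in) = (0.787 − 0)/(2.25 − 0) = 0.34978
t = −τ ln(…) = 5.7908 × 1.0505 = 6.0830 min.

6.08 min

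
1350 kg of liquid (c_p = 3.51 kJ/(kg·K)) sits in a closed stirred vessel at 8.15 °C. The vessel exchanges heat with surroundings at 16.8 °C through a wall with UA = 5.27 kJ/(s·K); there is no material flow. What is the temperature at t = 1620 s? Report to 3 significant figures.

Heat balance on the well-mixed liquid: M c_p dT/dt = −UA(T − T_amb).
dT/dt = (T_ss − T)/τ with T_ss = T_amb = 16.800 °C, τ = M c_p/UA = 1350·3.51/5.27 = 899.15 s.
Integrating: T(t) = T_ss + (T₀ − T_ss) e^(−t/τ).
T(1620) = 16.800 + (-8.6500)·0.16502 = 15.373 °C.

15.4 °C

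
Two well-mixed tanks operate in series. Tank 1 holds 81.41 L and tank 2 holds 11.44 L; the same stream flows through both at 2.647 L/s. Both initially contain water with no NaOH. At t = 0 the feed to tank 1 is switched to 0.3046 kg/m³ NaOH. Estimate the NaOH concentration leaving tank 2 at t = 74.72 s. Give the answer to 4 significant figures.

Species balance on tank i: dCᵢ/dt = (Cᵢ₋₁ − Cᵢ)/τᵢ with τᵢ = Vᵢ/Q.
τ₁ = 81.41/2.647 = 30.7556 s; τ₂ = 11.44/2.647 = 4.32187 s.
Solving the cascade with C₁(0)=C₂(0)=0 gives C₂(t) = C_in[1 − (τ₁ e^(−t/τ₁) − τ₂ e^(−t/τ₂))/(τ₁ − τ₂)].
At t = 74.72: e^(−t/τ₁) = 0.0880828, e^(−t/τ₂) = 3.10149e-08.
C₂ = 0.3046·[1 − (30.7556·0.0880828 − 4.32187·3.10149e-08)/(26.4337)] = 0.3046·0.897516 = 0.273383 kg/m³.

0.2734 kg/m³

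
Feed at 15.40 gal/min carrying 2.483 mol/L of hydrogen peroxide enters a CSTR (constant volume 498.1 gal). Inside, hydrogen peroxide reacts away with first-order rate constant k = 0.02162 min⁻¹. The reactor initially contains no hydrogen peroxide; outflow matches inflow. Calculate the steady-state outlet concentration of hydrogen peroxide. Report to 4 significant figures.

1.461 mol/L

V dC/dt = Q(C_in − C) − k V C.
Steady state (dC/dt = 0): C_ss = Q C_in/(Q + kV) = C_in/(1 + kV/Q).
C_ss = 15.40·2.483/(15.40 + 0.02162·498.1) = 38.2382/26.1689 = 1.46121 mol/L.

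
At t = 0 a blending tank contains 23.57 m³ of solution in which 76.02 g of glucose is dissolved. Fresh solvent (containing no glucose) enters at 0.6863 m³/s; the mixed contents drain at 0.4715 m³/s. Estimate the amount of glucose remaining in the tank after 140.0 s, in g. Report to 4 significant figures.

Let m(t) be the amount of glucose. Volume: V(t) = V₀ + (Q_in − Q_out) t = 23.57 + 0.214800 t; V(140.0) = 53.6420 m³.
No glucose enters, so dm/dt = −Q_out · (m/V).
dm/m = −Q_out dt/(V₀ + 0.214800 t); integrating gives ln(m/m₀) = −(Q_out/(Q_in−Q_out)) ln(V/V₀).
m = m₀ (V₀/V)^(Q_out/(Q_in−Q_out)) = 76.02 × (23.57/53.6420)^(2.19507) = 12.5017 g.

12.50 g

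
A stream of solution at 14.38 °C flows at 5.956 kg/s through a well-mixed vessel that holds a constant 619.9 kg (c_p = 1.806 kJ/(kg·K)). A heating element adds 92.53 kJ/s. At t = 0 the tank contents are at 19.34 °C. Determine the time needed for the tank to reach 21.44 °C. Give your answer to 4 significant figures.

89.44 s

M c_p dT/dt = ṁ c_p (T_in − T) + Q̇.
τ = M/ṁ = 104.080 s; T_ss = T_in + Q̇/(ṁ c_p) = 22.9822 °C.
T(t) = T_ss + (T₀ − T_ss) e^(−t/τ). Set T = 21.44:
e^(−t/τ) = (21.44 − 22.9822)/(19.34 − 22.9822) = 0.423427
t = −104.080 · ln(0.423427) = 89.4435 s.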